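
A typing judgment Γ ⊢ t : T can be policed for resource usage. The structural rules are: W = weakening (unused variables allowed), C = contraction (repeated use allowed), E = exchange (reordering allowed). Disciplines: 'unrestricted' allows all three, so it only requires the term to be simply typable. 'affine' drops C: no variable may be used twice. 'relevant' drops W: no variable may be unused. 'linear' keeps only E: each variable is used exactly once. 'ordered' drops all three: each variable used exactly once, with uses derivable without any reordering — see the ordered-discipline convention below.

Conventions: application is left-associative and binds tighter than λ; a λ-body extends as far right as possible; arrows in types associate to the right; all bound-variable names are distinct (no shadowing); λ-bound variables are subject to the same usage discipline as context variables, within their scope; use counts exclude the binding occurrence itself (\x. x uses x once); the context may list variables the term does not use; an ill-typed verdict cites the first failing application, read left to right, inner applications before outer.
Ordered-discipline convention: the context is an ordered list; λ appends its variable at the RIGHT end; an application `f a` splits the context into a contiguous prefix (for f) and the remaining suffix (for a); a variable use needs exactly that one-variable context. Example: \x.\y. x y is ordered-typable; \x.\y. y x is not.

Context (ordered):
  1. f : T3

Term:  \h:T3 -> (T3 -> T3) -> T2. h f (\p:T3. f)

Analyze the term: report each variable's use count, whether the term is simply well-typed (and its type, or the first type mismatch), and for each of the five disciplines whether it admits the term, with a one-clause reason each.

use counts: f=2, h (bound)=1, p (bound)=0
uses in reading order: h, f, f
typing: well-typed — term : (T3 -> (T3 -> T3) -> T2) -> T2
ordered: ✗, uses contraction: f ×2; unused: p — weakening required
linear: ✗, uses contraction: f ×2; unused: p — weakening required
affine: ✗, uses contraction: f ×2
relevant: ✗, unused: p — weakening required
unrestricted: ✓, typability at (T3 -> (T3 -> T3) -> T2) -> T2 is all that's needed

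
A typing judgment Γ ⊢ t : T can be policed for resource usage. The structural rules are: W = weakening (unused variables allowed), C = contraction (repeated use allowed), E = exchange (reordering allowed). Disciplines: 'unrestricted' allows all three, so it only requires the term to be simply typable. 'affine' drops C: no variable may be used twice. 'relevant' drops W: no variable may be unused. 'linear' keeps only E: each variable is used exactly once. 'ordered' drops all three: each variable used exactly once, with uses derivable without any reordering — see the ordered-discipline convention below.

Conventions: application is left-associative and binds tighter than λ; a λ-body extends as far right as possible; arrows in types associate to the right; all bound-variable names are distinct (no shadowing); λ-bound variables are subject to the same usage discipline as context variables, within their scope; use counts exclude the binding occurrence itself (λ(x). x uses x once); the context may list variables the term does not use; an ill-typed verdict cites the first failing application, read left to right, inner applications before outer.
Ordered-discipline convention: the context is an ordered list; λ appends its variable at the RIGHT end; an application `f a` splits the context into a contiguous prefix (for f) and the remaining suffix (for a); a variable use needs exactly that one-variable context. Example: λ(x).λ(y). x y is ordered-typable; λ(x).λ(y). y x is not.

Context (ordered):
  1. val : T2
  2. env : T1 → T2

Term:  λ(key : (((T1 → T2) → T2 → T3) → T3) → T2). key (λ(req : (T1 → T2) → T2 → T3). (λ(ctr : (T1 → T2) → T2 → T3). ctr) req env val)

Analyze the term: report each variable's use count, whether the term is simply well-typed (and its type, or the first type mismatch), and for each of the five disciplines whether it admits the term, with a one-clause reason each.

usage: val: 1×, env: 1×, key [bound]: 1×, req [bound]: 1×, ctr [bound]: 1×
left-to-right use order: key, ctr, req, env, val
typing: the term checks, with type ((((T1 → T2) → T2 → T3) → T3) → T2) → T2
ordered ✗ (needs exchange: uses follow key, ctr, req, env, val)
linear ✓ (exactly-once usage across val, env, key, req, ctr)
affine ✓ (none of val, env, key, req, ctr used more than once)
relevant ✓ (every one of val, env, key, req, ctr appears)
unrestricted ✓ (typability at ((((T1 → T2) → T2 → T3) → T3) → T2) → T2 is all that's needed)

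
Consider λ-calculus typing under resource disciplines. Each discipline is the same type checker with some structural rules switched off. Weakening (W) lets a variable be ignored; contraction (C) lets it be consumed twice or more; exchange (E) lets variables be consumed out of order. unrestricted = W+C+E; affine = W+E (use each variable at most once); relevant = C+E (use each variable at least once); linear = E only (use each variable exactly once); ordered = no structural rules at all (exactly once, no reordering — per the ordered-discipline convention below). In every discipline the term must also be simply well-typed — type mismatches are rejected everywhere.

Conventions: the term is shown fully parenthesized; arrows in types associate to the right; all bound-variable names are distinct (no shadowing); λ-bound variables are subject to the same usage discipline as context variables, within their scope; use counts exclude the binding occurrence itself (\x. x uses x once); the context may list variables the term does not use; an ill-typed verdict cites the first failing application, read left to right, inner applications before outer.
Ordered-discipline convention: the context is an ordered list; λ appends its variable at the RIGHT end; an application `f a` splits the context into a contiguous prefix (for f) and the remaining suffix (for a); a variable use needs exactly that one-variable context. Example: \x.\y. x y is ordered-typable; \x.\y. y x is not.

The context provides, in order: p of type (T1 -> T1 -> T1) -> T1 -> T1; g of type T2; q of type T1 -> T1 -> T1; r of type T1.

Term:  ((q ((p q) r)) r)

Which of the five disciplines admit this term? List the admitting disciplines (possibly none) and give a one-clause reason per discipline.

admitted by: unrestricted
counts: p ×1, g ×0, q ×2, r ×2
order of uses: q, p, q, r, r
typing: ✓ — T1
ordered ✗ (q ×2, r ×2 used more than once (contraction); unused: g — weakening required)
linear ✗ (q ×2, r ×2 used more than once (contraction); unused: g — weakening required)
affine ✗ (q ×2, r ×2 used more than once (contraction))
relevant ✗ (unused: g — weakening required)
unrestricted ✓ (typability at T1 is all that's needed)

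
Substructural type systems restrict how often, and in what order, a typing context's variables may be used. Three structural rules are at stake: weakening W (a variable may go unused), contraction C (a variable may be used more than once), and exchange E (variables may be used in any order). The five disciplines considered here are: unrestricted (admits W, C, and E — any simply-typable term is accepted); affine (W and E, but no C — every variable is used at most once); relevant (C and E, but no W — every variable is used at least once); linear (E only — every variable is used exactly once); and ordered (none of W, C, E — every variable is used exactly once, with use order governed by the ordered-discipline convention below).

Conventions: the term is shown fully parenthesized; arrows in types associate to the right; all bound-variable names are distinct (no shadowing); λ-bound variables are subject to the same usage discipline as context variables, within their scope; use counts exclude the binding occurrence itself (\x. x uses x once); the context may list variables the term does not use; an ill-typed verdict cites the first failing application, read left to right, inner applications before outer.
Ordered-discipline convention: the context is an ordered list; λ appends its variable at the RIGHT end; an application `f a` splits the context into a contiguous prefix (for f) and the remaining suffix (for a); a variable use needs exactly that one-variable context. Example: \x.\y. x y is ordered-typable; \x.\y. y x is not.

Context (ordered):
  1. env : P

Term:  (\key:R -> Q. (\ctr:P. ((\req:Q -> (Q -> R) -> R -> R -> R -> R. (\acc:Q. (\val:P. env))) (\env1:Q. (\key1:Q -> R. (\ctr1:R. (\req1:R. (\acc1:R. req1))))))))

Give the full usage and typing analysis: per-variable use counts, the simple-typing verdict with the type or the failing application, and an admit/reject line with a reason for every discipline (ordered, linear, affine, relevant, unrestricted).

counts: env=1; key (λ-bound)=0; ctr (λ-bound)=0; req (λ-bound)=0; acc (λ-bound)=0; val (λ-bound)=0; env1 (λ-bound)=0; key1 (λ-bound)=0; ctr1 (λ-bound)=0; req1 (λ-bound)=1; acc1 (λ-bound)=0
order of uses: env, req1
typing: well-typed — term : (R -> Q) -> P -> Q -> P -> P
ordered: ✗, needs weakening: key, ctr, req, acc, val, env1, key1, ctr1, acc1 unused
linear: ✗, needs weakening: key, ctr, req, acc, val, env1, key1, ctr1, acc1 unused
affine: ✓, none of env, key, ctr, req, acc, val, env1, key1, ctr1, req1, acc1 used more than once
relevant: ✗, needs weakening: key, ctr, req, acc, val, env1, key1, ctr1, acc1 unused
unrestricted: ✓, typability at (R -> Q) -> P -> Q -> P -> P is all that's needed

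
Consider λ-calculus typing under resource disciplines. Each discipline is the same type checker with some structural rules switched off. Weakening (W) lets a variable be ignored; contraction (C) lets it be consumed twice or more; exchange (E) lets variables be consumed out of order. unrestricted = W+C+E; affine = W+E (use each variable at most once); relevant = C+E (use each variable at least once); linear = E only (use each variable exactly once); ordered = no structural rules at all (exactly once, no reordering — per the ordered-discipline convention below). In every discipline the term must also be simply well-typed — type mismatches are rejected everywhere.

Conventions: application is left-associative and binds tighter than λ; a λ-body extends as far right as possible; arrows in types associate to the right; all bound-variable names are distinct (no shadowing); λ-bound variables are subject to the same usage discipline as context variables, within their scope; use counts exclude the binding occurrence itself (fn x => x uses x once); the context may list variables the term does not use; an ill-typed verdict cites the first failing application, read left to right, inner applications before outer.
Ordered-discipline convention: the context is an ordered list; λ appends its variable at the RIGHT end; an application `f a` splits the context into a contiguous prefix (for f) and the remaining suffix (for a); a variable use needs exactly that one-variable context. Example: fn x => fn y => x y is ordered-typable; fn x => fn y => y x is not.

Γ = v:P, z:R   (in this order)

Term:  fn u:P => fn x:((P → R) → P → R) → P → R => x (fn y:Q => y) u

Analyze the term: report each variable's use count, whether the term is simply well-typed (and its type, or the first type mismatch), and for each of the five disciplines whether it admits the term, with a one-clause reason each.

usage: v ×0, z ×0, u [bound] ×1, x [bound] ×1, y [bound] ×1
use order (left to right): x, y, u
typing: ill-typed: a function awaiting (P → R) → P → R gets Q → Q
ordered ✗ (not simply typable)
linear ✗ (fails simple typing)
affine ✗ (a type mismatch blocks all five)
relevant ✗ (the type mismatch rejects it)
unrestricted ✗ (not simply typable)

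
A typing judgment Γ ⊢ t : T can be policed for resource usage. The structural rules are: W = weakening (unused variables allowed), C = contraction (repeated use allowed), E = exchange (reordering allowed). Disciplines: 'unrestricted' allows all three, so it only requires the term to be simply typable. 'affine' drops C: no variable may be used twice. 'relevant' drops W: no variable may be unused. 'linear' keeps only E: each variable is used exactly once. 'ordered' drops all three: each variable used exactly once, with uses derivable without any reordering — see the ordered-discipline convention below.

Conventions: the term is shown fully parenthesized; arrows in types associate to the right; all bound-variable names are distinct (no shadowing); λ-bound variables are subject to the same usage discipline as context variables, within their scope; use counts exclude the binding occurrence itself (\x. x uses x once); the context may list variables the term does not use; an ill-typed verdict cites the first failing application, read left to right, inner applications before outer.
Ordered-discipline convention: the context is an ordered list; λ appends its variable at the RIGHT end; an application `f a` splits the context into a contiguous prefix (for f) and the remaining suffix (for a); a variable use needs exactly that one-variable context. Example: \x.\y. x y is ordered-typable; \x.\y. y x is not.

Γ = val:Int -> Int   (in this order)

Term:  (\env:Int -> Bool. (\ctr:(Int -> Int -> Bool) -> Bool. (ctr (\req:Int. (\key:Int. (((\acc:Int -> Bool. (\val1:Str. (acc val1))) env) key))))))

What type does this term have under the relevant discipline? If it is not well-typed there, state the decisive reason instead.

not well-typed under relevant — the type mismatch rejects it
use counts: val ×0; env [bound] ×1; ctr [bound] ×1; req [bound] ×0; key [bound] ×1; acc [bound] ×1; val1 [bound] ×1
left-to-right use order: ctr, acc, val1, env, key
typing: ill-typed: an application expects Int but receives Str
all disciplines: ordered ✗, linear ✗, affine ✗, relevant ✗, unrestricted ✗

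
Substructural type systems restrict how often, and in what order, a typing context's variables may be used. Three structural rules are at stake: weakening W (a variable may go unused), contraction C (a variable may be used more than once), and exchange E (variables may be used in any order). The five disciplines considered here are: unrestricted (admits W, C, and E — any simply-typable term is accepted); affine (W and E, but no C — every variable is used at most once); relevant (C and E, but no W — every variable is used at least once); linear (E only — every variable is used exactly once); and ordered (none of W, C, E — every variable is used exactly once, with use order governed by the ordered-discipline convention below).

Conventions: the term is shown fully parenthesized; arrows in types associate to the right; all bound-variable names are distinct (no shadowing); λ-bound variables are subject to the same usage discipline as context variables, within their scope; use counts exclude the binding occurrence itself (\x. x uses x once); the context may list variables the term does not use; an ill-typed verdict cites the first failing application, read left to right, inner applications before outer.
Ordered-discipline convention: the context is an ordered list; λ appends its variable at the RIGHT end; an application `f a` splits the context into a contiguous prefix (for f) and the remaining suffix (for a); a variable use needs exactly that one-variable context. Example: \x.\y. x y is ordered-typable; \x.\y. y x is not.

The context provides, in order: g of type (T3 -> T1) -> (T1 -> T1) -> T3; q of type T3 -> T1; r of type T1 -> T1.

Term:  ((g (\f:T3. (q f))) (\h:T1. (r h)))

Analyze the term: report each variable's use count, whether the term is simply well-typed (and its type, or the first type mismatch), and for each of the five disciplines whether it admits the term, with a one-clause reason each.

variable uses: g: 1, q: 1, r: 1, f [bound]: 1, h [bound]: 1
uses in reading order: g, q, f, r, h
typing: well-typed at T3
ordered: ✓, single-use (g, q, r, f, h), ordered derivation ok
linear: ✓, exactly-once usage across g, q, r, f, h
affine: ✓, none of g, q, r, f, h used more than once
relevant: ✓, at least one use each (g, q, r, f, h)
unrestricted: ✓, well-typed at T3; no restrictions here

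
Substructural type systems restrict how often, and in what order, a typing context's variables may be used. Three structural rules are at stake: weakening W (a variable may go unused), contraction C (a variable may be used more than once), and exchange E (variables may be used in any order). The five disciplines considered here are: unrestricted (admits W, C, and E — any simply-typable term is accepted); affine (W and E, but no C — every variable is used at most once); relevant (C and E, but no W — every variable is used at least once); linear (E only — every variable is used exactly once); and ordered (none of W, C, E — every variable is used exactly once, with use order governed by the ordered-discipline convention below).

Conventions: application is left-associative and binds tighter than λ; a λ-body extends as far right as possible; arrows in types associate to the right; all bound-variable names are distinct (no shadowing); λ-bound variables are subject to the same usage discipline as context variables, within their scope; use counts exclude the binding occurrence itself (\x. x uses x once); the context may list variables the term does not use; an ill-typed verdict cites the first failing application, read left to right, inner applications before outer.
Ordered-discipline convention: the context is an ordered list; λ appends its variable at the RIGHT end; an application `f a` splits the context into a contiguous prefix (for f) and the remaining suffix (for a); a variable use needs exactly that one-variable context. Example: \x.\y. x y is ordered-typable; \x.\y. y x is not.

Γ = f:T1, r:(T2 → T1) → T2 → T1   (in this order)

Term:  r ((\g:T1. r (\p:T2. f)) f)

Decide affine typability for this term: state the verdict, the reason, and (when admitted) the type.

no — f ×2, r ×2 used more than once (contraction)
variable uses: f: 2×; r: 2×; g (bound): 0×; p (bound): 0×
order of uses: r, r, f, f
typing: well-typed — term : T2 → T1
per-discipline verdicts: ordered ✗, linear ✗, affine ✗, relevant ✗, unrestricted ✓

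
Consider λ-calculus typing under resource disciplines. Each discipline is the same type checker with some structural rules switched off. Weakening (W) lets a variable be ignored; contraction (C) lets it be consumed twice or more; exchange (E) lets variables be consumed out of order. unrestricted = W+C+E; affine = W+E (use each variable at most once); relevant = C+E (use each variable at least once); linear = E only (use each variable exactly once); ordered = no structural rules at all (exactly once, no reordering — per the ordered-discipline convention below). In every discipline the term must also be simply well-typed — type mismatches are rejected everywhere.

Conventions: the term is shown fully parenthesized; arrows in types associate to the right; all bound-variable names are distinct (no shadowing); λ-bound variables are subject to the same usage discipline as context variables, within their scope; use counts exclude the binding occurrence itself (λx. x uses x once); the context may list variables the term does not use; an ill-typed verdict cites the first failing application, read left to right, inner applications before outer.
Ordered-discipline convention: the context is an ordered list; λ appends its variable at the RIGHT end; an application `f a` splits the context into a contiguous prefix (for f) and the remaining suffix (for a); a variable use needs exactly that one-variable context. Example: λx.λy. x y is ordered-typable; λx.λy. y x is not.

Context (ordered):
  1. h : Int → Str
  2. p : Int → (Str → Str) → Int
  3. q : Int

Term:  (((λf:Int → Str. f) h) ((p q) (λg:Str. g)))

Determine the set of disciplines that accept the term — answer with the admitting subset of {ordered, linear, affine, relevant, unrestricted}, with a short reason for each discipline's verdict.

admitting disciplines: ordered, linear, affine, relevant, unrestricted
variable uses: h ×1, p ×1, q ×1, f (bound) ×1, g (bound) ×1
left-to-right use order: f, h, p, q, g
typing: ✓ — Str
ordered ✓ (h, p, q, f, g: once each, no exchange needed)
linear ✓ (exactly-once usage across h, p, q, f, g)
affine ✓ (none of h, p, q, f, g used more than once)
relevant ✓ (at least one use each (h, p, q, f, g))
unrestricted ✓ (well-typed at Str; no restrictions here)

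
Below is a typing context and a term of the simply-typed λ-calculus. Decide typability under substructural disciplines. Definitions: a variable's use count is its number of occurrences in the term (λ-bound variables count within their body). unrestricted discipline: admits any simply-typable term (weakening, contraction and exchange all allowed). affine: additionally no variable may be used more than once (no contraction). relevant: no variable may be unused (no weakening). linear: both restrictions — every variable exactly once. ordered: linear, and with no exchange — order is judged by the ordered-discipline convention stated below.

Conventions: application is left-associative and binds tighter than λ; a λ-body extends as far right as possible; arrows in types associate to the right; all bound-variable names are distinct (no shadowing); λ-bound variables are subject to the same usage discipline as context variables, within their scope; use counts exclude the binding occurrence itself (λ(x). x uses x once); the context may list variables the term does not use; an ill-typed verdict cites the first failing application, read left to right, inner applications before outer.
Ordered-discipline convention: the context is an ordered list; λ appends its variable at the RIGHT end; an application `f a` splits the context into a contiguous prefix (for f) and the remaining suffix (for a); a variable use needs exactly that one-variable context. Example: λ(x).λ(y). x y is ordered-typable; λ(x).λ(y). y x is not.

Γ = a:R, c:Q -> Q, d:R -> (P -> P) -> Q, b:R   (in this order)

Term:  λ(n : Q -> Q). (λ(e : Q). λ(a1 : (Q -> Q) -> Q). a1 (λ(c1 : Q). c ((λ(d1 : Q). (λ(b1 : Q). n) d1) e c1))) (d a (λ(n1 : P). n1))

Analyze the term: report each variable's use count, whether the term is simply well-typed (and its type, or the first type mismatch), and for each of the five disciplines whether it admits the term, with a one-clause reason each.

counts: a: 1×; c: 1×; d: 1×; b: 0×; n [bound]: 1×; e [bound]: 1×; a1 [bound]: 1×; c1 [bound]: 1×; d1 [bound]: 1×; b1 [bound]: 0×; n1 [bound]: 1×
use order (left to right): a1, c, n, d1, e, c1, d, a, n1
typing: well-typed — term : (Q -> Q) -> ((Q -> Q) -> Q) -> Q
ordered: ✗, b, b1 never used (weakening)
linear: ✗, b, b1 never used (weakening)
affine: ✓, a, c, d, b, n, e, a1, c1, d1, b1, n1: no repeats, contraction unneeded
relevant: ✗, b, b1 never used (weakening)
unrestricted: ✓, typability at (Q -> Q) -> ((Q -> Q) -> Q) -> Q is all that's needed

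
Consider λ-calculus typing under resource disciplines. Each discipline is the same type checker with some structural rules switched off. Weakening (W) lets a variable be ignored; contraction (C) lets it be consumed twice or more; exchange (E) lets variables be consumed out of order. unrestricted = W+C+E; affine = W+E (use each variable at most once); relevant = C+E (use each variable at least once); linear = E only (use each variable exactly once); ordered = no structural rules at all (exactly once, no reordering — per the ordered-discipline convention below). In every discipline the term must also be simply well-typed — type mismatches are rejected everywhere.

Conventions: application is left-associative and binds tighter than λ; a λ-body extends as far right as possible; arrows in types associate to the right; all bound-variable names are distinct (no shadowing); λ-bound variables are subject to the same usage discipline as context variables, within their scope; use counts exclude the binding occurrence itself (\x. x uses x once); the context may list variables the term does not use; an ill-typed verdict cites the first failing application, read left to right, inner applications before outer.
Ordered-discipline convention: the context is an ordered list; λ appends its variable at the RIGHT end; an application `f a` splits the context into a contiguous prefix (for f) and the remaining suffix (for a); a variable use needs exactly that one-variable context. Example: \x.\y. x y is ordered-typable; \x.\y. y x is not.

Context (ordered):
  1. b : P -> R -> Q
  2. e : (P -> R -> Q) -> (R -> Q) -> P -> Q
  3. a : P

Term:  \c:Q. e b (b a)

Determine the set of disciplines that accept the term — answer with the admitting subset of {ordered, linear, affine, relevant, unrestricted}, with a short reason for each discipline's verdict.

admitted by: unrestricted
use counts: b: 2×; e: 1×; a: 1×; c [bound]: 0×
use order (left to right): e, b, b, a
typing: well-typed at Q -> P -> Q
ordered ✗ (uses contraction: b ×2; c left unused)
linear ✗ (uses contraction: b ×2; c left unused)
affine ✗ (uses contraction: b ×2)
relevant ✗ (c left unused)
unrestricted ✓ (well-typed at Q -> P -> Q; no restrictions here)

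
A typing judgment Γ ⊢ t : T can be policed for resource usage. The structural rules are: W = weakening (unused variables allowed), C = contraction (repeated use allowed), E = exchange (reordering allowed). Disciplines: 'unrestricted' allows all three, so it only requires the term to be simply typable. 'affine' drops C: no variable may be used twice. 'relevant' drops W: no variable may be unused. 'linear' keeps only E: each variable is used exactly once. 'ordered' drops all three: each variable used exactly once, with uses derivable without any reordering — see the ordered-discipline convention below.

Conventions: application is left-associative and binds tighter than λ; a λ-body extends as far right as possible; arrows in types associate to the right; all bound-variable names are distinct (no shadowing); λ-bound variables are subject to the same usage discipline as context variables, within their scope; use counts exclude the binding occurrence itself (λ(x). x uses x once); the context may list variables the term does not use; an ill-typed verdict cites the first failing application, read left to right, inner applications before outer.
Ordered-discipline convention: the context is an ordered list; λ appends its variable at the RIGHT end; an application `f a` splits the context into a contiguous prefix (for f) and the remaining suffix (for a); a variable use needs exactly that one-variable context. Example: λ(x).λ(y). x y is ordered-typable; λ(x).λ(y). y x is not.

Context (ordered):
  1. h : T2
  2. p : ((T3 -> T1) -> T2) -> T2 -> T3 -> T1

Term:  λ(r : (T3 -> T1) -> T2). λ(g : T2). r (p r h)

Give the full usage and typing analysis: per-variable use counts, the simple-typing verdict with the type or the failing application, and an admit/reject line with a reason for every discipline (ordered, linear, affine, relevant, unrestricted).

counts: h: 1×; p: 1×; r (λ-bound): 2×; g (λ-bound): 0×
use order (left to right): r, p, r, h
typing: well-typed at ((T3 -> T1) -> T2) -> T2 -> T2
ordered ✗ (needs contraction — r ×2; g never used (weakening))
linear ✗ (needs contraction — r ×2; g never used (weakening))
affine ✗ (needs contraction — r ×2)
relevant ✗ (g never used (weakening))
unrestricted ✓ (well-typed at ((T3 -> T1) -> T2) -> T2 -> T2; no restrictions here)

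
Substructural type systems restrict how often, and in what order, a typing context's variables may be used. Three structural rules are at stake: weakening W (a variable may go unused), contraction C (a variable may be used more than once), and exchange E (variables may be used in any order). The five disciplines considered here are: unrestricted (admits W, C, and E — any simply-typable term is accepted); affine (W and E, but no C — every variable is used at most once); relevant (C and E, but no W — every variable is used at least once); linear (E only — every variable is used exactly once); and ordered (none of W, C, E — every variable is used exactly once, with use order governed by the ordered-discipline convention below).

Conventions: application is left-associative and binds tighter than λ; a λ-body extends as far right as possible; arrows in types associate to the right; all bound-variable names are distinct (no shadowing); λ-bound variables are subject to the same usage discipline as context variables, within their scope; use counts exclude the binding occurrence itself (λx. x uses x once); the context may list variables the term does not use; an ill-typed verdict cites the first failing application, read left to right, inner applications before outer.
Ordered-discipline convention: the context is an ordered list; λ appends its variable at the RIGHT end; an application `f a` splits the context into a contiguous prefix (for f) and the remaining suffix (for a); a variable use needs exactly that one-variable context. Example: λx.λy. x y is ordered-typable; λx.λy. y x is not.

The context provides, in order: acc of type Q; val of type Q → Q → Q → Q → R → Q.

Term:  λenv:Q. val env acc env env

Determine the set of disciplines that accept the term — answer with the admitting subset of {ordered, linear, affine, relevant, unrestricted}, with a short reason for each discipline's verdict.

admitting disciplines: relevant, unrestricted
counts: acc=1; val=1; env (bound)=3
use order (left to right): val, env, acc, env, env
typing: ✓ — Q → R → Q
ordered: ✗ — needs contraction — env ×3
linear: ✗ — needs contraction — env ×3
affine: ✗ — needs contraction — env ×3
relevant: ✓ — every one of acc, val, env appears
unrestricted: ✓ — type-checks (Q → R → Q) and nothing is barred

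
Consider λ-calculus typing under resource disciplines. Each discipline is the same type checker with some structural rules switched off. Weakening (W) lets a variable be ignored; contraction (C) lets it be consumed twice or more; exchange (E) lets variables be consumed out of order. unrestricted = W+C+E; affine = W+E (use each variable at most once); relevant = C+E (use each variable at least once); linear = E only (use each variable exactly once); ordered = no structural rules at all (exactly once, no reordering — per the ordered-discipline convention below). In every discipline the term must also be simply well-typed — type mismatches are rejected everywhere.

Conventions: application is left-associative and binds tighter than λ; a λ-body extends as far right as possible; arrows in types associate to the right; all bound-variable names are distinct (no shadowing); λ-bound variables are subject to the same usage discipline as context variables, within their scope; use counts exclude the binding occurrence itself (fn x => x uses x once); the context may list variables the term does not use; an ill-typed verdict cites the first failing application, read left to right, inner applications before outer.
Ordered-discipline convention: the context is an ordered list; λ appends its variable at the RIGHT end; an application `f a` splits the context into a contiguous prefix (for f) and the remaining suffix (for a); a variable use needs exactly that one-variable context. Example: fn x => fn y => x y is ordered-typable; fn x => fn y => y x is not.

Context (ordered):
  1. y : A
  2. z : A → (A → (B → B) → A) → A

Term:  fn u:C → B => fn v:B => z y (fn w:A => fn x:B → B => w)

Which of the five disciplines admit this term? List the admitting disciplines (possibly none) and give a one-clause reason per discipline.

admitting disciplines: affine, unrestricted
counts: y: 1×, z: 1×, u (bound): 0×, v (bound): 0×, w (bound): 1×, x (bound): 0×
uses in reading order: z, y, w
typing: ✓ — (C → B) → B → A
ordered: ✗ — u, v, x left unused
linear: ✗ — u, v, x left unused
affine: ✓ — none of y, z, u, v, w, x used more than once
relevant: ✗ — u, v, x left unused
unrestricted: ✓ — simply typable at (C → B) → B → A; W, C, E all held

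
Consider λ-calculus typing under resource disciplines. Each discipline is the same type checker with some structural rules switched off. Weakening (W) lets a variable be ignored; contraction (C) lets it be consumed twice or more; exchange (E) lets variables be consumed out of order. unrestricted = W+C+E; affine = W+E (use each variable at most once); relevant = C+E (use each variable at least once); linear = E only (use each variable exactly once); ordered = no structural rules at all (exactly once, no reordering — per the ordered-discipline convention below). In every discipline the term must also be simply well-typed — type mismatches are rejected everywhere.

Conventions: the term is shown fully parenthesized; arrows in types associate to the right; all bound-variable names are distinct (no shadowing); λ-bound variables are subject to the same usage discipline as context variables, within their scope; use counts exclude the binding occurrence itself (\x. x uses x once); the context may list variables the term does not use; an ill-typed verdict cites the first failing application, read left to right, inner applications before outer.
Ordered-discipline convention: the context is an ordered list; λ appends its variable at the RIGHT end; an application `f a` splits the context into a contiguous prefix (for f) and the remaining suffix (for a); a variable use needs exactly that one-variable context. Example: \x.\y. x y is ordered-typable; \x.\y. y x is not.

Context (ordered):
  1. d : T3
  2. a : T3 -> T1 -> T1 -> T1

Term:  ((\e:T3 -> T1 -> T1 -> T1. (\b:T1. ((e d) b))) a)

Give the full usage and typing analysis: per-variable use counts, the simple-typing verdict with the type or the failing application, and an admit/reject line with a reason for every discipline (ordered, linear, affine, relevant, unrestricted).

usage: d: 1; a: 1; e (bound): 1; b (bound): 1
uses in reading order: e, d, b, a
typing: the term checks, with type T1 -> T1 -> T1
ordered: ✗, no contiguous prefix/suffix split fits e, d, b, a
linear: ✓, exactly-once usage across d, a, e, b
affine: ✓, none of d, a, e, b used more than once
relevant: ✓, d, a, e, b: all used, weakening unneeded
unrestricted: ✓, simply typable at T1 -> T1 -> T1; W, C, E all held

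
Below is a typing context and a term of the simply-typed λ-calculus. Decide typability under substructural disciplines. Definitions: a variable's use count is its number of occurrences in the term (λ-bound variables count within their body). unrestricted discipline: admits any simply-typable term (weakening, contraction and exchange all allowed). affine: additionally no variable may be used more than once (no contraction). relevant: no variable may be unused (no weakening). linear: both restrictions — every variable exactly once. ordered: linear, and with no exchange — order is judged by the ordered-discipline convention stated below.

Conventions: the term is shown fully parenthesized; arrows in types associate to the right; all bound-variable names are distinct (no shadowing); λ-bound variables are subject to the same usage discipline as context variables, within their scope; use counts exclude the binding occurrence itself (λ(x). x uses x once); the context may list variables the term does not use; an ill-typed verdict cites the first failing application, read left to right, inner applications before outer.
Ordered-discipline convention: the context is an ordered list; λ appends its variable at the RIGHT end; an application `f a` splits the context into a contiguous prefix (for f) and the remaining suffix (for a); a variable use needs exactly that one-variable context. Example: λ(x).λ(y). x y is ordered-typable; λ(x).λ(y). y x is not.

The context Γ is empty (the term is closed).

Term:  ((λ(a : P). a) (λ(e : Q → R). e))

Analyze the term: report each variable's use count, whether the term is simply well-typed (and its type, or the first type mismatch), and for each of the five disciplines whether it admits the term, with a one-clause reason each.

variable uses: a (bound) ×1, e (bound) ×1
left-to-right use order: a, e
typing: ill-typed: a function awaiting P gets (Q → R) → Q → R
ordered: ✗, not simply typable
linear: ✗, fails simple typing
affine: ✗, a type mismatch blocks all five
relevant: ✗, the type mismatch rejects it
unrestricted: ✗, not simply typable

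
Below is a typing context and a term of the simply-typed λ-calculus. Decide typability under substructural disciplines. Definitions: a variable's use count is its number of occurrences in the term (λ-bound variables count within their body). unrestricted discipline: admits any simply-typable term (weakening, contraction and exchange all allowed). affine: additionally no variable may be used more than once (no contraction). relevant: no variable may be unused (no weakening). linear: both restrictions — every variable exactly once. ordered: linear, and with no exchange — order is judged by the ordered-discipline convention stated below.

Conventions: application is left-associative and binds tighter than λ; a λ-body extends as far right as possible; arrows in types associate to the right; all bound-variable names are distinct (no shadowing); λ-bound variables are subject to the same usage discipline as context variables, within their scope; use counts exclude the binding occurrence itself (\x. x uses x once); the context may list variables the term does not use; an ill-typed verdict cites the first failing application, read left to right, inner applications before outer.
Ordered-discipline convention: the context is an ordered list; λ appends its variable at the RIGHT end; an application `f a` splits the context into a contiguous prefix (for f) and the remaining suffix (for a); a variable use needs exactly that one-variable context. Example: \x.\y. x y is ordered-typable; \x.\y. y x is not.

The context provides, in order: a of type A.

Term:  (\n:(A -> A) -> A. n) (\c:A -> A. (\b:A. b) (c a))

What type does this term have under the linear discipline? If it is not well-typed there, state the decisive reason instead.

term : (A -> A) -> A
use counts: a: 1, n [bound]: 1, c [bound]: 1, b [bound]: 1
left-to-right use order: n, b, c, a
typing: the term checks, with type (A -> A) -> A
all disciplines: ordered ✗; linear ✓; affine ✓; relevant ✓; unrestricted ✓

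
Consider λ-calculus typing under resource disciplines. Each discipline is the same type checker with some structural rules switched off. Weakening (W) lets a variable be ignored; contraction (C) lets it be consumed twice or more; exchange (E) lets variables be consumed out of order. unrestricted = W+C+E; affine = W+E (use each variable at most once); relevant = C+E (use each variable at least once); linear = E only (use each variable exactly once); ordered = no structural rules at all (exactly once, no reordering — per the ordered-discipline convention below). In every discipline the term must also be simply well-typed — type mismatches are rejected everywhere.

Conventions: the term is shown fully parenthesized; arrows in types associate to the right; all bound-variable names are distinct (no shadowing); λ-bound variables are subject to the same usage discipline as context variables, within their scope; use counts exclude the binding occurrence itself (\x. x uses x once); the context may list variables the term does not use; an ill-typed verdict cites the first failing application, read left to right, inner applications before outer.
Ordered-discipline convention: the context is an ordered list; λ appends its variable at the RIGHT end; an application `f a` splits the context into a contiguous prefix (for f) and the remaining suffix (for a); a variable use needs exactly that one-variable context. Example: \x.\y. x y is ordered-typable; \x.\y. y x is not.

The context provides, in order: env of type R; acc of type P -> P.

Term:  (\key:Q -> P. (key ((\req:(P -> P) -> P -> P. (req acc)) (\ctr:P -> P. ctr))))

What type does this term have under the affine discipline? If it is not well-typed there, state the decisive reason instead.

not well-typed under affine — a type mismatch blocks all five
variable uses: env: 0×, acc: 1×, key (λ-bound): 1×, req (λ-bound): 1×, ctr (λ-bound): 1×
order of uses: key, req, acc, ctr
typing: ill-typed: an application expects Q but receives P -> P
all disciplines: ordered ✗; linear ✗; affine ✗; relevant ✗; unrestricted ✗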